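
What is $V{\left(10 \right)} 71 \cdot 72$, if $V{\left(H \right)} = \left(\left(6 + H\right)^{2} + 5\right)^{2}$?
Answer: $348234552$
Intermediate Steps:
$V{\left(H \right)} = \left(5 + \left(6 + H\right)^{2}\right)^{2}$
$V{\left(10 \right)} 71 \cdot 72 = \left(5 + \left(6 + 10\right)^{2}\right)^{2} \cdot 71 \cdot 72 = \left(5 + 16^{2}\right)^{2} \cdot 71 \cdot 72 = \left(5 + 256\right)^{2} \cdot 71 \cdot 72 = 261^{2} \cdot 71 \cdot 72 = 68121 \cdot 71 \cdot 72 = 4836591 \cdot 72 = 348234552$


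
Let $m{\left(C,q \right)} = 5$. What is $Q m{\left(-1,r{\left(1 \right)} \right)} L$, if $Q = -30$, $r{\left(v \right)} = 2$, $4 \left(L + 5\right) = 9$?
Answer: $\frac{825}{2} \approx 412.5$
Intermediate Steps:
$L = - \frac{11}{4}$ ($L = -5 + \frac{1}{4} \cdot 9 = -5 + \frac{9}{4} = - \frac{11}{4} \approx -2.75$)
$Q m{\left(-1,r{\left(1 \right)} \right)} L = \left(-30\right) 5 \left(- \frac{11}{4}\right) = \left(-150\right) \left(- \frac{11}{4}\right) = \frac{825}{2}$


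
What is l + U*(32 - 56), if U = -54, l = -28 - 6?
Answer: 1262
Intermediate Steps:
l = -34
l + U*(32 - 56) = -34 - 54*(32 - 56) = -34 - 54*(-24) = -34 + 1296 = 1262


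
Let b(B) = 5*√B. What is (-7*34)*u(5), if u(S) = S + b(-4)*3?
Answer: -1190 - 7140*I ≈ -1190.0 - 7140.0*I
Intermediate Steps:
u(S) = S + 30*I (u(S) = S + (5*√(-4))*3 = S + (5*(2*I))*3 = S + (10*I)*3 = S + 30*I)
(-7*34)*u(5) = (-7*34)*(5 + 30*I) = -238*(5 + 30*I) = -1190 - 7140*I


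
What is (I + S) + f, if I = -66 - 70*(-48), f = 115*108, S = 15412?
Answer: 31126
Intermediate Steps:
f = 12420
I = 3294 (I = -66 + 3360 = 3294)
(I + S) + f = (3294 + 15412) + 12420 = 18706 + 12420 = 31126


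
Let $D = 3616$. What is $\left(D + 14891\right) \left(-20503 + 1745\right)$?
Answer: $-347154306$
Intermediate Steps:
$\left(D + 14891\right) \left(-20503 + 1745\right) = \left(3616 + 14891\right) \left(-20503 + 1745\right) = 18507 \left(-18758\right) = -347154306$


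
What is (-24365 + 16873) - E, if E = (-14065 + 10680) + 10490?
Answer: -14597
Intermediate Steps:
E = 7105 (E = -3385 + 10490 = 7105)
(-24365 + 16873) - E = (-24365 + 16873) - 1*7105 = -7492 - 7105 = -14597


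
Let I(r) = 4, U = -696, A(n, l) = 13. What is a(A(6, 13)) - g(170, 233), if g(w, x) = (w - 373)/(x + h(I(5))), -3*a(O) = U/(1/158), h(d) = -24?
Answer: 7661307/209 ≈ 36657.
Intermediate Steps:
a(O) = 36656 (a(O) = -(-232)/(1/158) = -(-232)/1/158 = -(-232)*158 = -1/3*(-109968) = 36656)
g(w, x) = (-373 + w)/(-24 + x) (g(w, x) = (w - 373)/(x - 24) = (-373 + w)/(-24 + x))
a(A(6, 13)) - g(170, 233) = 36656 - (-373 + 170)/(-24 + 233) = 36656 - (-203)/209 = 36656 - 1*(-203/209) = 36656 + 203/209 = 7661307/209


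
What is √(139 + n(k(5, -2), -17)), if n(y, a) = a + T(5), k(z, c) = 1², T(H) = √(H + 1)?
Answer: √(122 + √6) ≈ 11.156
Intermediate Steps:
T(H) = √(1 + H)
k(z, c) = 1
n(y, a) = a + √6 (n(y, a) = a + √(1 + 5) = a + √6)
√(139 + n(k(5, -2), -17)) = √(139 + (-17 + √6)) = √(122 + √6)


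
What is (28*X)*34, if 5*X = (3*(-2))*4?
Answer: -22848/5 ≈ -4569.6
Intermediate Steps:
X = -24/5 (X = ((3*(-2))*4)/5 = (-6*4)/5 = (⅕)*(-24) = -24/5 ≈ -4.8000)
(28*X)*34 = (28*(-24/5))*34 = -672/5*34 = -22848/5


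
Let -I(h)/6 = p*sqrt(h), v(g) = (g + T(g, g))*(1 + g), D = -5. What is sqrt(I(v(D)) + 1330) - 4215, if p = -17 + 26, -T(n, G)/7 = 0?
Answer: -4215 + sqrt(1330 - 108*sqrt(5)) ≈ -4182.0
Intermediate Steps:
T(n, G) = 0 (T(n, G) = -7*0 = 0)
p = 9
v(g) = g*(1 + g) (v(g) = (g + 0)*(1 + g) = g*(1 + g))
I(h) = -54*sqrt(h)
sqrt(I(v(D)) + 1330) - 4215 = sqrt(-54*2*sqrt(5) + 1330) - 4215 = sqrt(-108*sqrt(5) + 1330) - 4215 = sqrt(1330 - 108*sqrt(5)) - 4215 = -4215 + sqrt(1330 - 108*sqrt(5))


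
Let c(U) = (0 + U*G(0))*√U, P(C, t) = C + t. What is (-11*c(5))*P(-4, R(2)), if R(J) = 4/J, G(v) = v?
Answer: 0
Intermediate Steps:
c(U) = 0 (c(U) = (0 + U*0)*√U = (0 + 0)*√U = 0*√U = 0)
(-11*c(5))*P(-4, R(2)) = (-11*0)*(-4 + 4/2) = 0*(-4 + 4*(½)) = 0*(-4 + 2) = 0*(-2) = 0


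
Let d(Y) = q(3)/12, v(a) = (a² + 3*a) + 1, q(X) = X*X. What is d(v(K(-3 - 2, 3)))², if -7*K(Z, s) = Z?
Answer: 9/16 ≈ 0.56250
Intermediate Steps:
q(X) = X²
K(Z, s) = -Z/7
v(a) = 1 + a² + 3*a
d(Y) = ¾ (d(Y) = 3²/12 = 9*(1/12) = ¾)
d(v(K(-3 - 2, 3)))² = (¾)² = 9/16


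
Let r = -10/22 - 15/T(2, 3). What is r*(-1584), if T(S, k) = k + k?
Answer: 4680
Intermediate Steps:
T(S, k) = 2*k
r = -65/22 (r = -10/22 - 15/(2*3) = -10*1/22 - 15/6 = -5/11 - 15*⅙ = -5/11 - 5/2 = -65/22 ≈ -2.9545)
r*(-1584) = -65/22*(-1584) = 4680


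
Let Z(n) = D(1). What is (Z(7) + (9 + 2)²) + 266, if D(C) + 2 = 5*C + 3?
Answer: 393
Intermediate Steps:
D(C) = 1 + 5*C (D(C) = -2 + (5*C + 3) = -2 + (3 + 5*C) = 1 + 5*C)
Z(n) = 6 (Z(n) = 1 + 5*1 = 1 + 5 = 6)
(Z(7) + (9 + 2)²) + 266 = (6 + (9 + 2)²) + 266 = (6 + 11²) + 266 = (6 + 121) + 266 = 127 + 266 = 393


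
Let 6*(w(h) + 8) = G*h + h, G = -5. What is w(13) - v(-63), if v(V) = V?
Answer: 139/3 ≈ 46.333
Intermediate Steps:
w(h) = -8 - 2*h/3 (w(h) = -8 + (-5*h + h)/6 = -8 + (-4*h)/6 = -8 - 2*h/3)
w(13) - v(-63) = (-8 - 2/3*13) - 1*(-63) = (-8 - 26/3) + 63 = -50/3 + 63 = 139/3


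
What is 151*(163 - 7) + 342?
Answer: 23898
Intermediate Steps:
151*(163 - 7) + 342 = 151*156 + 342 = 23556 + 342 = 23898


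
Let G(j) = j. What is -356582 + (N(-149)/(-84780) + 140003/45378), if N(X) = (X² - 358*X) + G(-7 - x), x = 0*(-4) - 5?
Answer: -76211937385891/213730380 ≈ -3.5658e+5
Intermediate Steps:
x = -5 (x = 0 - 5 = -5)
N(X) = -2 + X² - 358*X (N(X) = (X² - 358*X) + (-7 - 1*(-5)) = (X² - 358*X) + (-7 + 5) = (X² - 358*X) - 2 = -2 + X² - 358*X)
-356582 + (N(-149)/(-84780) + 140003/45378) = -356582 + ((-2 + (-149)² - 358*(-149))/(-84780) + 140003/45378) = -356582 + ((-2 + 22201 + 53342)*(-1/84780) + 140003*(1/45378)) = -356582 + (75541*(-1/84780) + 140003/45378) = -356582 + (-75541/84780 + 140003/45378) = -356582 + 468975269/213730380 = -76211937385891/213730380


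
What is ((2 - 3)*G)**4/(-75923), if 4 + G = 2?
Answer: -16/75923 ≈ -0.00021074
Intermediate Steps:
G = -2 (G = -4 + 2 = -2)
((2 - 3)*G)**4/(-75923) = ((2 - 3)*(-2))**4/(-75923) = (-1*(-2))**4*(-1/75923) = 2**4*(-1/75923) = 16*(-1/75923) = -16/75923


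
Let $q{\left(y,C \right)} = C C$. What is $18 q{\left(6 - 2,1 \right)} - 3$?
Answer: $15$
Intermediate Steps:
$q{\left(y,C \right)} = C^{2}$
$18 q{\left(6 - 2,1 \right)} - 3 = 18 \cdot 1^{2} - 3 = 18 \cdot 1 - 3 = 18 - 3 = 15$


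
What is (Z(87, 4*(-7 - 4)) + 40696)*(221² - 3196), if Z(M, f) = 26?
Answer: 1858755690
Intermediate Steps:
(Z(87, 4*(-7 - 4)) + 40696)*(221² - 3196) = (26 + 40696)*(221² - 3196) = 40722*(48841 - 3196) = 40722*45645 = 1858755690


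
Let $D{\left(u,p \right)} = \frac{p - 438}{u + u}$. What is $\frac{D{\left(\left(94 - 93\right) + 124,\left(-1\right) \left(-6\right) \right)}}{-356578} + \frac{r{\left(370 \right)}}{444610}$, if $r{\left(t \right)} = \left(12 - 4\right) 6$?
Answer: $\frac{111775188}{990863403625} \approx 0.00011281$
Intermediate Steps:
$r{\left(t \right)} = 48$ ($r{\left(t \right)} = 8 \cdot 6 = 48$)
$D{\left(u,p \right)} = \frac{-438 + p}{2 u}$
$\frac{D{\left(\left(94 - 93\right) + 124,\left(-1\right) \left(-6\right) \right)}}{-356578} + \frac{r{\left(370 \right)}}{444610} = \frac{\frac{1}{2} \frac{1}{\left(94 - 93\right) + 124} \left(-438 - -6\right)}{-356578} + \frac{48}{444610} = \frac{-438 + 6}{2 \left(1 + 124\right)} \left(- \frac{1}{356578}\right) + 48 \cdot \frac{1}{444610} = \frac{1}{2} \cdot \frac{1}{125} \left(-432\right) \left(- \frac{1}{356578}\right) + \frac{24}{222305} = \left(- \frac{216}{125}\right) \left(- \frac{1}{356578}\right) + \frac{24}{222305} = \frac{108}{22286125} + \frac{24}{222305} = \frac{111775188}{990863403625}$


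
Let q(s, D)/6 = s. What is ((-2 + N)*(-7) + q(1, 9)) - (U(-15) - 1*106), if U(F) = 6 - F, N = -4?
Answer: 133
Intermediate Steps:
q(s, D) = 6*s
((-2 + N)*(-7) + q(1, 9)) - (U(-15) - 1*106) = ((-2 - 4)*(-7) + 6*1) - ((6 - 1*(-15)) - 1*106) = (-6*(-7) + 6) - ((6 + 15) - 106) = (42 + 6) - (21 - 106) = 48 - 1*(-85) = 48 + 85 = 133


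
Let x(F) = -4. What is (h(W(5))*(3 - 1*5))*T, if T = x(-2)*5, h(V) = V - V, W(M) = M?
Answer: 0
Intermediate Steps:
h(V) = 0
T = -20 (T = -4*5 = -20)
(h(W(5))*(3 - 1*5))*T = (0*(3 - 1*5))*(-20) = (0*(3 - 5))*(-20) = (0*(-2))*(-20) = 0*(-20) = 0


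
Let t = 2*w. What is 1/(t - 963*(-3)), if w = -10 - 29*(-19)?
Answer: 1/3971 ≈ 0.00025183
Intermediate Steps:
w = 541 (w = -10 + 551 = 541)
t = 1082 (t = 2*541 = 1082)
1/(t - 963*(-3)) = 1/(1082 - 963*(-3)) = 1/(1082 + 2889) = 1/3971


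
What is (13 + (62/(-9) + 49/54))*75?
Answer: 9475/18 ≈ 526.39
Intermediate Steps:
(13 + (62/(-9) + 49/54))*75 = (13 + (62*(-1/9) + 49*(1/54)))*75 = (13 + (-62/9 + 49/54))*75 = (13 - 323/54)*75 = (379/54)*75 = 9475/18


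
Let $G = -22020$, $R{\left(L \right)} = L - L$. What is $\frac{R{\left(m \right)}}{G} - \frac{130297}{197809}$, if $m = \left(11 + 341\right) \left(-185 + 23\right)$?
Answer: $- \frac{4493}{6821} \approx -0.6587$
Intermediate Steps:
$m = -57024$ ($m = 352 \left(-162\right) = -57024$)
$R{\left(L \right)} = 0$
$\frac{R{\left(m \right)}}{G} - \frac{130297}{197809} = \frac{0}{-22020} - \frac{130297}{197809} = 0 \left(- \frac{1}{22020}\right) - \frac{4493}{6821} = 0 - \frac{4493}{6821} = - \frac{4493}{6821}$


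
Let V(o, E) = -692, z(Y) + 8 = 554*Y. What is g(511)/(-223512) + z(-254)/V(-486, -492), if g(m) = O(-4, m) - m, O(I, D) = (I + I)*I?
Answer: 7863458539/38667576 ≈ 203.36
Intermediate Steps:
z(Y) = -8 + 554*Y
O(I, D) = 2*I² (O(I, D) = (2*I)*I = 2*I²)
g(m) = 32 - m (g(m) = 2*(-4)² - m = 2*16 - m = 32 - m)
g(511)/(-223512) + z(-254)/V(-486, -492) = (32 - 1*511)/(-223512) + (-8 + 554*(-254))/(-692) = (32 - 511)*(-1/223512) + (-8 - 140716)*(-1/692) = -479*(-1/223512) - 140724*(-1/692) = 479/223512 + 35181/173 = 7863458539/38667576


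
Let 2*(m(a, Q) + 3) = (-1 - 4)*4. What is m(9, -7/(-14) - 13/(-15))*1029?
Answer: -13377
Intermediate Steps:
m(a, Q) = -13 (m(a, Q) = -3 + ((-1 - 4)*4)/2 = -3 + (-5*4)/2 = -3 + (1/2)*(-20) = -3 - 10 = -13)
m(9, -7/(-14) - 13/(-15))*1029 = -13*1029 = -13377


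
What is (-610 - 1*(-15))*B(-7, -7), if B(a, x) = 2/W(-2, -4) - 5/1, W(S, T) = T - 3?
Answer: 3145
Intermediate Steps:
W(S, T) = -3 + T
B(a, x) = -37/7 (B(a, x) = 2/(-3 - 4) - 5/1 = 2/(-7) - 5*1 = 2*(-⅐) - 5 = -2/7 - 5 = -37/7)
(-610 - 1*(-15))*B(-7, -7) = (-610 - 1*(-15))*(-37/7) = (-610 + 15)*(-37/7) = -595*(-37/7) = 3145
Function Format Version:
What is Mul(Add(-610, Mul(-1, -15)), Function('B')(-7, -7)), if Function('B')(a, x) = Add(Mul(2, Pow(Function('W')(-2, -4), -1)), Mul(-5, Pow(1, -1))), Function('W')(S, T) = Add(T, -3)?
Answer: 3145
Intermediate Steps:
Function('W')(S, T) = Add(-3, T)
Function('B')(a, x) = Rational(-37, 7) (Function('B')(a, x) = Add(Mul(2, Pow(Add(-3, -4), -1)), Mul(-5, Pow(1, -1))) = Add(Mul(2, Pow(-7, -1)), Mul(-5, 1)) = Add(Mul(2, Rational(-1, 7)), -5) = Add(Rational(-2, 7), -5) = Rational(-37, 7))
Mul(Add(-610, Mul(-1, -15)), Function('B')(-7, -7)) = Mul(Add(-610, Mul(-1, -15)), Rational(-37, 7)) = Mul(Add(-610, 15), Rational(-37, 7)) = Mul(-595, Rational(-37, 7)) = 3145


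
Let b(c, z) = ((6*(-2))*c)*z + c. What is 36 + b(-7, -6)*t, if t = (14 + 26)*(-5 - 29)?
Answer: 694996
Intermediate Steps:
b(c, z) = c - 12*c*z (b(c, z) = (-12*c)*z + c = -12*c*z + c = c - 12*c*z)
t = -1360 (t = 40*(-34) = -1360)
36 + b(-7, -6)*t = 36 - 7*(1 - 12*(-6))*(-1360) = 36 - 7*(1 + 72)*(-1360) = 36 - 7*73*(-1360) = 36 - 511*(-1360) = 36 + 694960 = 694996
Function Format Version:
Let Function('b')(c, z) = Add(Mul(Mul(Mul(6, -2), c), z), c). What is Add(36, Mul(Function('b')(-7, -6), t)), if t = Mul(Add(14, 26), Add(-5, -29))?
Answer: 694996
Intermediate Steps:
Function('b')(c, z) = Add(c, Mul(-12, c, z)) (Function('b')(c, z) = Add(Mul(Mul(-12, c), z), c) = Add(Mul(-12, c, z), c) = Add(c, Mul(-12, c, z)))
t = -1360 (t = Mul(40, -34) = -1360)
Add(36, Mul(Function('b')(-7, -6), t)) = Add(36, Mul(Mul(-7, Add(1, Mul(-12, -6))), -1360)) = Add(36, Mul(Mul(-7, Add(1, 72)), -1360)) = Add(36, Mul(Mul(-7, 73), -1360)) = Add(36, Mul(-511, -1360)) = Add(36, 694960) = 694996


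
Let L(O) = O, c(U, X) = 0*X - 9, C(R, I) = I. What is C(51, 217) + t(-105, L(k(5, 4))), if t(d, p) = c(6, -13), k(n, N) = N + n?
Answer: 208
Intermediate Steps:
c(U, X) = -9 (c(U, X) = 0 - 9 = -9)
t(d, p) = -9
C(51, 217) + t(-105, L(k(5, 4))) = 217 - 9 = 208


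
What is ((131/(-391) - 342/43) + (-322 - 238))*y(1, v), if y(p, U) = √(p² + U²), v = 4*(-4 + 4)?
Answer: -9554635/16813 ≈ -568.29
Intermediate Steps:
v = 0 (v = 4*0 = 0)
y(p, U) = √(U² + p²)
((131/(-391) - 342/43) + (-322 - 238))*y(1, v) = ((131/(-391) - 342/43) + (-322 - 238))*√(0² + 1²) = ((131*(-1/391) - 342*1/43) - 560)*√(0 + 1) = ((-131/391 - 342/43) - 560)*√1 = (-139355/16813 - 560)*1 = -9554635/16813*1 = -9554635/16813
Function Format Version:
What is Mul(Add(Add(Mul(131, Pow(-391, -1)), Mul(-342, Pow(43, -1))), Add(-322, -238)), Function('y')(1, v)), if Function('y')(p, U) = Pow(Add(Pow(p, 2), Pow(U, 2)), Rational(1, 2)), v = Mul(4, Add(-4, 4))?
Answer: Rational(-9554635, 16813) ≈ -568.29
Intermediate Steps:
v = 0 (v = Mul(4, 0) = 0)
Function('y')(p, U) = Pow(Add(Pow(U, 2), Pow(p, 2)), Rational(1, 2))
Mul(Add(Add(Mul(131, Pow(-391, -1)), Mul(-342, Pow(43, -1))), Add(-322, -238)), Function('y')(1, v)) = Mul(Add(Add(Mul(131, Pow(-391, -1)), Mul(-342, Pow(43, -1))), Add(-322, -238)), Pow(Add(Pow(0, 2), Pow(1, 2)), Rational(1, 2))) = Mul(Add(Add(Mul(131, Rational(-1, 391)), Mul(-342, Rational(1, 43))), -560), Pow(Add(0, 1), Rational(1, 2))) = Mul(Add(Add(Rational(-131, 391), Rational(-342, 43)), -560), Pow(1, Rational(1, 2))) = Mul(Add(Rational(-139355, 16813), -560), 1) = Mul(Rational(-9554635, 16813), 1) = Rational(-9554635, 16813)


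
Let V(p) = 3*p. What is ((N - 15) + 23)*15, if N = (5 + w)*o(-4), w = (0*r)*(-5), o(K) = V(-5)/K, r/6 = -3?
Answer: 1605/4 ≈ 401.25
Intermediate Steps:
r = -18 (r = 6*(-3) = -18)
o(K) = -15/K (o(K) = (3*(-5))/K = -15/K)
w = 0 (w = (0*(-18))*(-5) = 0*(-5) = 0)
N = 75/4 (N = (5 + 0)*(-15/(-4)) = 5*(-15*(-¼)) = 5*(15/4) = 75/4 ≈ 18.750)
((N - 15) + 23)*15 = ((75/4 - 15) + 23)*15 = (15/4 + 23)*15 = (107/4)*15 = 1605/4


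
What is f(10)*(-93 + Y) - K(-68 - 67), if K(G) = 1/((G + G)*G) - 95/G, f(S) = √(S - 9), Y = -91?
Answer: -6732451/36450 ≈ -184.70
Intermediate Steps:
f(S) = √(-9 + S)
K(G) = 1/(2*G²) - 95/G (K(G) = 1/(((2*G))*G) - 95/G = (1/(2*G))/G - 95/G = 1/(2*G²) - 95/G)
f(10)*(-93 + Y) - K(-68 - 67) = √(-9 + 10)*(-93 - 91) - (1 - 190*(-68 - 67))/(2*(-68 - 67)²) = √1*(-184) - (1 - 190*(-135))/(2*(-135)²) = 1*(-184) - (1 + 25650)/(2*18225) = -184 - 25651/(2*18225) = -184 - 1*25651/36450 = -184 - 25651/36450 = -6732451/36450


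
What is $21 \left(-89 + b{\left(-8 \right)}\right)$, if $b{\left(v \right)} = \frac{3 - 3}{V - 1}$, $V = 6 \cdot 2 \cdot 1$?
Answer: $-1869$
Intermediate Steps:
$V = 12$ ($V = 12 \cdot 1 = 12$)
$b{\left(v \right)} = 0$ ($b{\left(v \right)} = \frac{3 - 3}{12 - 1} = \frac{0}{11} = 0 \cdot \frac{1}{11} = 0$)
$21 \left(-89 + b{\left(-8 \right)}\right) = 21 \left(-89 + 0\right) = 21 \left(-89\right) = -1869$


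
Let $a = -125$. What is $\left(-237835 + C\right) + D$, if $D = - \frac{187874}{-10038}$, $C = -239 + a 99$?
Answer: $- \frac{1256909594}{5019} \approx -2.5043 \cdot 10^{5}$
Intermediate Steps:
$C = -12614$ ($C = -239 - 12375 = -12614$)
$D = \frac{93937}{5019}$ ($D = \left(-187874\right) \left(- \frac{1}{10038}\right) = \frac{93937}{5019} \approx 18.716$)
$\left(-237835 + C\right) + D = \left(-237835 - 12614\right) + \frac{93937}{5019} = -250449 + \frac{93937}{5019} = - \frac{1256909594}{5019}$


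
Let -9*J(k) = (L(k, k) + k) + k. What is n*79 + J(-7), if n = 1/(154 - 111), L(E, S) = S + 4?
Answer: 1442/387 ≈ 3.7261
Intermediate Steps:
L(E, S) = 4 + S
n = 1/43 ≈ 0.023256
J(k) = -4/9 - k/3 (J(k) = -(((4 + k) + k) + k)/9 = -((4 + 2*k) + k)/9 = -(4 + 3*k)/9 = -4/9 - k/3)
n*79 + J(-7) = (1/43)*79 + (-4/9 - 1/3*(-7)) = 79/43 + (-4/9 + 7/3) = 79/43 + 17/9 = 1442/387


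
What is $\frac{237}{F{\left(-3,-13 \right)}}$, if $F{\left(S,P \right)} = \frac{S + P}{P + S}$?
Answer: $237$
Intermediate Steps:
$F{\left(S,P \right)} = 1$ ($F{\left(S,P \right)} = \frac{P + S}{P + S} = 1$)
$\frac{237}{F{\left(-3,-13 \right)}} = \frac{237}{1} = 237 \cdot 1 = 237$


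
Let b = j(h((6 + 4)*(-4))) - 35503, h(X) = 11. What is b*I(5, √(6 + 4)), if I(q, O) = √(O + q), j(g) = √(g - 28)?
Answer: √(5 + √10)*(-35503 + I*√17) ≈ -1.0143e+5 + 11.78*I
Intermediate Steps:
j(g) = √(-28 + g)
b = -35503 + I*√17 (b = √(-28 + 11) - 35503 = √(-17) - 35503 = I*√17 - 35503 = -35503 + I*√17 ≈ -35503.0 + 4.1231*I)
b*I(5, √(6 + 4)) = (-35503 + I*√17)*√(√(6 + 4) + 5) = (-35503 + I*√17)*√(√10 + 5) = (-35503 + I*√17)*√(5 + √10) = √(5 + √10)*(-35503 + I*√17)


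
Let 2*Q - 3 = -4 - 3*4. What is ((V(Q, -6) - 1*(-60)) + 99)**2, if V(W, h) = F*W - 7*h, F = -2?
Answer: 45796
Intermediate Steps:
Q = -13/2 (Q = 3/2 + (-4 - 3*4)/2 = 3/2 + (-4 - 12)/2 = 3/2 + (1/2)*(-16) = 3/2 - 8 = -13/2 ≈ -6.5000)
V(W, h) = -7*h - 2*W (V(W, h) = -2*W - 7*h = -7*h - 2*W)
((V(Q, -6) - 1*(-60)) + 99)**2 = (((-7*(-6) - 2*(-13/2)) - 1*(-60)) + 99)**2 = (((42 + 13) + 60) + 99)**2 = ((55 + 60) + 99)**2 = (115 + 99)**2 = 214**2 = 45796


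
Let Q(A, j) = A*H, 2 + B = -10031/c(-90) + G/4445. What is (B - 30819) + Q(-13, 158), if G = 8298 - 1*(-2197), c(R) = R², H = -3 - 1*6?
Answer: -221088349259/7200900 ≈ -30703.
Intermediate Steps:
H = -9 (H = -3 - 6 = -9)
G = 10495 (G = 8298 + 2197 = 10495)
B = -6317459/7200900 (B = -2 + (-10031/((-90)²) + 10495/4445) = -2 + (-10031/8100 + 10495*(1/4445)) = -2 + (-10031*1/8100 + 2099/889) = -2 + (-10031/8100 + 2099/889) = -2 + 8084341/7200900 = -6317459/7200900 ≈ -0.87732)
Q(A, j) = -9*A (Q(A, j) = A*(-9) = -9*A)
(B - 30819) + Q(-13, 158) = (-6317459/7200900 - 30819) - 9*(-13) = -221930854559/7200900 + 117 = -221088349259/7200900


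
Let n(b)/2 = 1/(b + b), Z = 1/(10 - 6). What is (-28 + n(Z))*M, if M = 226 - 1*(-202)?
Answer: -10272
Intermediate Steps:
Z = ¼ (Z = 1/4 = ¼ ≈ 0.25000)
n(b) = 1/b (n(b) = 2/(b + b) = 2/((2*b)) = 2*(1/(2*b)) = 1/b)
M = 428 (M = 226 + 202 = 428)
(-28 + n(Z))*M = (-28 + 1/(¼))*428 = (-28 + 4)*428 = -24*428 = -10272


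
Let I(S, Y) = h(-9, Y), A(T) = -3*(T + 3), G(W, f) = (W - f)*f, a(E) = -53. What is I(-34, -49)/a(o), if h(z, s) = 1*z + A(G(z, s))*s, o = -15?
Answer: 287688/53 ≈ 5428.1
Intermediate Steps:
G(W, f) = f*(W - f)
A(T) = -9 - 3*T (A(T) = -3*(3 + T) = -9 - 3*T)
h(z, s) = z + s*(-9 - 3*s*(z - s)) (h(z, s) = 1*z + (-9 - 3*s*(z - s))*s = z + (-9 - 3*s*(z - s))*s = z + s*(-9 - 3*s*(z - s)))
I(S, Y) = -9 + 3*Y*(-3 + Y*(9 + Y)) (I(S, Y) = -9 + 3*Y*(-3 + Y*(Y - 1*(-9))) = -9 + 3*Y*(-3 + Y*(Y + 9)) = -9 + 3*Y*(-3 + Y*(9 + Y)))
I(-34, -49)/a(o) = (-9 + 3*(-49)*(-3 - 49*(9 - 49)))/(-53) = (-9 + 3*(-49)*(-3 - 49*(-40)))*(-1/53) = (-9 + 3*(-49)*(-3 + 1960))*(-1/53) = (-9 + 3*(-49)*1957)*(-1/53) = (-9 - 287679)*(-1/53) = -287688*(-1/53) = 287688/53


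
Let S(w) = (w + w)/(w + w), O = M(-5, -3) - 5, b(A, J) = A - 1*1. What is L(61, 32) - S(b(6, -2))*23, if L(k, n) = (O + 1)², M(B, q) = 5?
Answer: -22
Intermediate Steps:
b(A, J) = -1 + A (b(A, J) = A - 1 = -1 + A)
O = 0 (O = 5 - 5 = 0)
L(k, n) = 1 (L(k, n) = (0 + 1)² = 1² = 1)
S(w) = 1 (S(w) = (2*w)/((2*w)) = (2*w)*(1/(2*w)) = 1)
L(61, 32) - S(b(6, -2))*23 = 1 - 23 = -22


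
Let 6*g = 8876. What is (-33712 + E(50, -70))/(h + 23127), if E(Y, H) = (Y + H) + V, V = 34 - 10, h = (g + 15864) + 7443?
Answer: -25281/35935 ≈ -0.70352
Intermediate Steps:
g = 4438/3 (g = (⅙)*8876 = 4438/3 ≈ 1479.3)
h = 74359/3 (h = (4438/3 + 15864) + 7443 = 52030/3 + 7443 = 74359/3 ≈ 24786.)
V = 24
E(Y, H) = 24 + H + Y (E(Y, H) = (Y + H) + 24 = (H + Y) + 24 = 24 + H + Y)
(-33712 + E(50, -70))/(h + 23127) = (-33712 + (24 - 70 + 50))/(74359/3 + 23127) = (-33712 + 4)/(143740/3) = -33708*3/143740 = -25281/35935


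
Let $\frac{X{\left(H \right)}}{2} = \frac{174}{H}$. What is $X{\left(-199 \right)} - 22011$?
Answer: $- \frac{4380537}{199} \approx -22013.0$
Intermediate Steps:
$X{\left(H \right)} = \frac{348}{H}$ ($X{\left(H \right)} = 2 \frac{174}{H} = \frac{348}{H}$)
$X{\left(-199 \right)} - 22011 = \frac{348}{-199} - 22011 = 348 \left(- \frac{1}{199}\right) - 22011 = - \frac{348}{199} - 22011 = - \frac{4380537}{199}$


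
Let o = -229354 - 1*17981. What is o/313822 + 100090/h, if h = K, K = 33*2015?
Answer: 2992780631/4173518778 ≈ 0.71709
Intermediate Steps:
o = -247335 (o = -229354 - 17981 = -247335)
K = 66495
h = 66495
o/313822 + 100090/h = -247335/313822 + 100090/66495 = -247335*1/313822 + 100090*(1/66495) = -247335/313822 + 20018/13299 = 2992780631/4173518778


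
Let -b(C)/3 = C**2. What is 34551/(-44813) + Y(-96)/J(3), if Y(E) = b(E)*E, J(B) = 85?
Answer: 118940086269/3809105 ≈ 31225.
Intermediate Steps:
b(C) = -3*C**2
Y(E) = -3*E**3 (Y(E) = (-3*E**2)*E = -3*E**3)
34551/(-44813) + Y(-96)/J(3) = 34551/(-44813) - 3*(-96)**3/85 = 34551*(-1/44813) - 3*(-884736)*(1/85) = -34551/44813 + 2654208*(1/85) = -34551/44813 + 2654208/85 = 118940086269/3809105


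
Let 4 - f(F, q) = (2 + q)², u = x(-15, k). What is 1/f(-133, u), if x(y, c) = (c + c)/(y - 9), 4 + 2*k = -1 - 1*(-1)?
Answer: -36/25 ≈ -1.4400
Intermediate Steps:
k = -2 (k = -2 + (-1 - 1*(-1))/2 = -2 + (-1 + 1)/2 = -2 + (½)*0 = -2 + 0 = -2)
x(y, c) = 2*c/(-9 + y) (x(y, c) = (2*c)/(-9 + y) = 2*c/(-9 + y))
u = ⅙ (u = 2*(-2)/(-9 - 15) = 2*(-2)/(-24) = 2*(-2)*(-1/24) = ⅙ ≈ 0.16667)
f(F, q) = 4 - (2 + q)²
1/f(-133, u) = 1/(4 - (2 + ⅙)²) = 1/(4 - (13/6)²) = 1/(4 - 1*169/36) = 1/(4 - 169/36) = 1/(-25/36) = -36/25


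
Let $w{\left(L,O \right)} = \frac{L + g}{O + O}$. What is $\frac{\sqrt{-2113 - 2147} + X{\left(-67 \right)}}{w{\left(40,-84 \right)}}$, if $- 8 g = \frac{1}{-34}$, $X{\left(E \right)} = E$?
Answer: $\frac{1020544}{3627} - \frac{30464 i \sqrt{1065}}{3627} \approx 281.37 - 274.1 i$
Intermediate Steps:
$g = \frac{1}{272}$ ($g = - \frac{1}{8 \left(-34\right)} = \left(- \frac{1}{8}\right) \left(- \frac{1}{34}\right) = \frac{1}{272} \approx 0.0036765$)
$w{\left(L,O \right)} = \frac{\frac{1}{272} + L}{2 O}$ ($w{\left(L,O \right)} = \frac{L + \frac{1}{272}}{O + O} = \frac{\frac{1}{272} + L}{2 O}$)
$\frac{\sqrt{-2113 - 2147} + X{\left(-67 \right)}}{w{\left(40,-84 \right)}} = \frac{\sqrt{-2113 - 2147} - 67}{\frac{1}{544} \frac{1}{-84} \left(1 + 272 \cdot 40\right)} = \frac{\sqrt{-4260} - 67}{\frac{1}{544} \left(- \frac{1}{84}\right) \left(1 + 10880\right)} = \frac{2 i \sqrt{1065} - 67}{\frac{1}{544} \left(- \frac{1}{84}\right) 10881} = \frac{-67 + 2 i \sqrt{1065}}{- \frac{3627}{15232}} = \left(-67 + 2 i \sqrt{1065}\right) \left(- \frac{15232}{3627}\right) = \frac{1020544}{3627} - \frac{30464 i \sqrt{1065}}{3627}$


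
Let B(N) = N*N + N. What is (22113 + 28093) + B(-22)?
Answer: 50668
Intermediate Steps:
B(N) = N + N² (B(N) = N² + N = N + N²)
(22113 + 28093) + B(-22) = (22113 + 28093) - 22*(1 - 22) = 50206 - 22*(-21) = 50206 + 462 = 50668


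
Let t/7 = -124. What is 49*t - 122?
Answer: -42654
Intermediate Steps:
t = -868 (t = 7*(-124) = -868)
49*t - 122 = 49*(-868) - 122 = -42532 - 122 = -42654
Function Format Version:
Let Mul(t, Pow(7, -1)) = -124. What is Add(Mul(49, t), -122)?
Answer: -42654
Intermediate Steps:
t = -868 (t = Mul(7, -124) = -868)
Add(Mul(49, t), -122) = Add(Mul(49, -868), -122) = Add(-42532, -122) = -42654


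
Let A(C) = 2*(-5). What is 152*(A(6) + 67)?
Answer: 8664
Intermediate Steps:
A(C) = -10
152*(A(6) + 67) = 152*(-10 + 67) = 152*57 = 8664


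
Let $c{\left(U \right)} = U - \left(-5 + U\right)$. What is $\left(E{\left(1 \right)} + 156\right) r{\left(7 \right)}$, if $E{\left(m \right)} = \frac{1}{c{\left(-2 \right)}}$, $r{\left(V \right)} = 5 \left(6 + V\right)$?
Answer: $10153$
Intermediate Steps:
$c{\left(U \right)} = 5$
$r{\left(V \right)} = 30 + 5 V$
$E{\left(m \right)} = \frac{1}{5}$
$\left(E{\left(1 \right)} + 156\right) r{\left(7 \right)} = \left(\frac{1}{5} + 156\right) \left(30 + 5 \cdot 7\right) = \frac{781 \left(30 + 35\right)}{5} = \frac{781}{5} \cdot 65 = 10153$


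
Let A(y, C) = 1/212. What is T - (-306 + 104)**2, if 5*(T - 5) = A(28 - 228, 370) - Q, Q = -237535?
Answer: 7110481/1060 ≈ 6708.0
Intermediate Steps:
A(y, C) = 1/212
T = 50362721/1060 (T = 5 + (1/212 - 1*(-237535))/5 = 5 + (1/212 + 237535)/5 = 5 + (1/5)*(50357421/212) = 5 + 50357421/1060 = 50362721/1060 ≈ 47512.)
T - (-306 + 104)**2 = 50362721/1060 - (-306 + 104)**2 = 50362721/1060 - 1*(-202)**2 = 50362721/1060 - 1*40804 = 50362721/1060 - 40804 = 7110481/1060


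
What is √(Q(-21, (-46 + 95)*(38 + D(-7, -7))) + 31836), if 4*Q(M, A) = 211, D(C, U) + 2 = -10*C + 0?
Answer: √127555/2 ≈ 178.57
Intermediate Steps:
D(C, U) = -2 - 10*C (D(C, U) = -2 + (-10*C + 0) = -2 - 10*C)
Q(M, A) = 211/4 (Q(M, A) = (¼)*211 = 211/4)
√(Q(-21, (-46 + 95)*(38 + D(-7, -7))) + 31836) = √(211/4 + 31836) = √(127555/4) = √127555/2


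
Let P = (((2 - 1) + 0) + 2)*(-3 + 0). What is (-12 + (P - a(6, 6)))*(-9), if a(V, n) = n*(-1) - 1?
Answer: 126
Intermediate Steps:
P = -9 (P = ((1 + 0) + 2)*(-3) = (1 + 2)*(-3) = 3*(-3) = -9)
a(V, n) = -1 - n (a(V, n) = -n - 1 = -1 - n)
(-12 + (P - a(6, 6)))*(-9) = (-12 + (-9 - (-1 - 1*6)))*(-9) = (-12 + (-9 - (-1 - 6)))*(-9) = (-12 + (-9 - 1*(-7)))*(-9) = (-12 + (-9 + 7))*(-9) = (-12 - 2)*(-9) = -14*(-9) = 126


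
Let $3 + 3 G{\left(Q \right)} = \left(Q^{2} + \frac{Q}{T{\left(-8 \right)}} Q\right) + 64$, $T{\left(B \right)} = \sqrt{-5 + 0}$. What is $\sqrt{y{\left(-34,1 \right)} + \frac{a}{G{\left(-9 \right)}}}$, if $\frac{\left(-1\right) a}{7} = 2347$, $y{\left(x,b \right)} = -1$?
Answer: $\sqrt{\frac{-247145 + 81 i \sqrt{5}}{710 - 81 i \sqrt{5}}} \approx 2.281 - 18.223 i$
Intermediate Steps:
$T{\left(B \right)} = i \sqrt{5}$ ($T{\left(B \right)} = \sqrt{-5} = i \sqrt{5}$)
$a = -16429$ ($a = \left(-7\right) 2347 = -16429$)
$G{\left(Q \right)} = \frac{61}{3} + \frac{Q^{2}}{3} - \frac{i \sqrt{5} Q^{2}}{15}$ ($G{\left(Q \right)} = -1 + \frac{\left(Q^{2} + \frac{Q}{i \sqrt{5}} Q\right) + 64}{3} = -1 + \frac{\left(Q^{2} + Q \left(- \frac{i \sqrt{5}}{5}\right) Q\right) + 64}{3} = -1 + \frac{\left(Q^{2} + - \frac{i Q \sqrt{5}}{5} Q\right) + 64}{3} = -1 + \frac{\left(Q^{2} - \frac{i \sqrt{5} Q^{2}}{5}\right) + 64}{3} = -1 + \frac{64 + Q^{2} - \frac{i \sqrt{5} Q^{2}}{5}}{3} = -1 + \left(\frac{64}{3} + \frac{Q^{2}}{3} - \frac{i \sqrt{5} Q^{2}}{15}\right) = \frac{61}{3} + \frac{Q^{2}}{3} - \frac{i \sqrt{5} Q^{2}}{15}$)
$\sqrt{y{\left(-34,1 \right)} + \frac{a}{G{\left(-9 \right)}}} = \sqrt{-1 - \frac{16429}{\frac{61}{3} + \frac{\left(-9\right)^{2}}{3} - \frac{i \sqrt{5} \left(-9\right)^{2}}{15}}} = \sqrt{-1 - \frac{16429}{\frac{61}{3} + \frac{1}{3} \cdot 81 - \frac{1}{15} i \sqrt{5} \cdot 81}} = \sqrt{-1 - \frac{16429}{\frac{61}{3} + 27 - \frac{27 i \sqrt{5}}{5}}} = \sqrt{-1 - \frac{16429}{\frac{142}{3} - \frac{27 i \sqrt{5}}{5}}}$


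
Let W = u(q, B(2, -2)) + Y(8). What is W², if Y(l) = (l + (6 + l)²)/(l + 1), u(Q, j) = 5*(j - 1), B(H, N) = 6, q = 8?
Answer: 20449/9 ≈ 2272.1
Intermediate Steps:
u(Q, j) = -5 + 5*j (u(Q, j) = 5*(-1 + j) = -5 + 5*j)
Y(l) = (l + (6 + l)²)/(1 + l)
W = 143/3 (W = (-5 + 5*6) + (8 + (6 + 8)²)/(1 + 8) = (-5 + 30) + (8 + 14²)/9 = 25 + (8 + 196)/9 = 25 + (⅑)*204 = 25 + 68/3 = 143/3 ≈ 47.667)
W² = (143/3)² = 20449/9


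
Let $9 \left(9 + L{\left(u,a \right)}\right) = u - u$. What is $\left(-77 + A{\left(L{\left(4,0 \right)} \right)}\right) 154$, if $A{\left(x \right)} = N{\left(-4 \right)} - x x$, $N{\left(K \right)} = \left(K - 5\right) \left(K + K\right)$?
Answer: $-13244$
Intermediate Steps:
$N{\left(K \right)} = 2 K \left(-5 + K\right)$ ($N{\left(K \right)} = \left(-5 + K\right) 2 K = 2 K \left(-5 + K\right)$)
$L{\left(u,a \right)} = -9$ ($L{\left(u,a \right)} = -9 + \frac{u - u}{9} = -9 + \frac{1}{9} \cdot 0 = -9 + 0 = -9$)
$A{\left(x \right)} = 72 - x^{2}$ ($A{\left(x \right)} = 2 \left(-4\right) \left(-5 - 4\right) - x x = 2 \left(-4\right) \left(-9\right) - x^{2} = 72 - x^{2}$)
$\left(-77 + A{\left(L{\left(4,0 \right)} \right)}\right) 154 = \left(-77 + \left(72 - \left(-9\right)^{2}\right)\right) 154 = \left(-77 + \left(72 - 81\right)\right) 154 = \left(-77 - 9\right) 154 = \left(-86\right) 154 = -13244$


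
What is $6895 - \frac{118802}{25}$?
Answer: $\frac{53573}{25} \approx 2142.9$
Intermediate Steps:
$6895 - \frac{118802}{25} = \frac{53573}{25}$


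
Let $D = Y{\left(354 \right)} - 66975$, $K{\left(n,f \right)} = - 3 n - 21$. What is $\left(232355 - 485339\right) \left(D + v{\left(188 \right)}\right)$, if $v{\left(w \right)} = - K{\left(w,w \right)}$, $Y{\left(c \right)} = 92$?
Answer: $16772333232$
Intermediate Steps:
$K{\left(n,f \right)} = -21 - 3 n$
$D = -66883$ ($D = 92 - 66975 = -66883$)
$v{\left(w \right)} = 21 + 3 w$ ($v{\left(w \right)} = - (-21 - 3 w) = 21 + 3 w$)
$\left(232355 - 485339\right) \left(D + v{\left(188 \right)}\right) = \left(232355 - 485339\right) \left(-66883 + \left(21 + 3 \cdot 188\right)\right) = - 252984 \left(-66883 + \left(21 + 564\right)\right) = - 252984 \left(-66883 + 585\right) = \left(-252984\right) \left(-66298\right) = 16772333232$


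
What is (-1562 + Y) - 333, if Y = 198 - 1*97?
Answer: -1794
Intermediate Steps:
Y = 101 (Y = 198 - 97 = 101)
(-1562 + Y) - 333 = (-1562 + 101) - 333 = -1461 - 333 = -1794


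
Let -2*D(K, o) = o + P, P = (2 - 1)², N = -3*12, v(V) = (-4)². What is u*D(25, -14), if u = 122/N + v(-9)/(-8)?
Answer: -1261/36 ≈ -35.028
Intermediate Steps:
v(V) = 16
N = -36
P = 1 (P = 1² = 1)
D(K, o) = -½ - o/2 (D(K, o) = -(o + 1)/2 = -(1 + o)/2 = -½ - o/2)
u = -97/18 (u = 122/(-36) + 16/(-8) = 122*(-1/36) + 16*(-⅛) = -61/18 - 2 = -97/18 ≈ -5.3889)
u*D(25, -14) = -97*(-½ - ½*(-14))/18 = -97*(-½ + 7)/18 = -97/18*13/2 = -1261/36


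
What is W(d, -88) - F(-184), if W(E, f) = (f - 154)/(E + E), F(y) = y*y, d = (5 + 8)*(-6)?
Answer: -2640647/78 ≈ -33854.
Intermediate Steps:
d = -78 (d = 13*(-6) = -78)
F(y) = y²
W(E, f) = (-154 + f)/(2*E) (W(E, f) = (-154 + f)/((2*E)) = (-154 + f)*(1/(2*E)) = (-154 + f)/(2*E))
W(d, -88) - F(-184) = (½)*(-154 - 88)/(-78) - 1*(-184)² = (½)*(-1/78)*(-242) - 1*33856 = 121/78 - 33856 = -2640647/78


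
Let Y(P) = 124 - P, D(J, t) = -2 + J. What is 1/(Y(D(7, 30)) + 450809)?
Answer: 1/450928 ≈ 2.2177e-6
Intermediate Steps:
1/(Y(D(7, 30)) + 450809) = 1/((124 - (-2 + 7)) + 450809) = 1/((124 - 1*5) + 450809) = 1/((124 - 5) + 450809) = 1/(119 + 450809) = 1/450928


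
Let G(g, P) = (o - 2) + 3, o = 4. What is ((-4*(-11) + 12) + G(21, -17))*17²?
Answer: 17629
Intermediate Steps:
G(g, P) = 5 (G(g, P) = (4 - 2) + 3 = 2 + 3 = 5)
((-4*(-11) + 12) + G(21, -17))*17² = ((-4*(-11) + 12) + 5)*17² = ((44 + 12) + 5)*289 = (56 + 5)*289 = 61*289 = 17629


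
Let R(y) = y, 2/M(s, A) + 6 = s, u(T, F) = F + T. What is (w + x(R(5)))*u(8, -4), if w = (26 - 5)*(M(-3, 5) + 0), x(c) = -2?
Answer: -80/3 ≈ -26.667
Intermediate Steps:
M(s, A) = 2/(-6 + s)
w = -14/3 (w = (26 - 5)*(2/(-6 - 3) + 0) = 21*(2/(-9) + 0) = 21*(2*(-⅑) + 0) = 21*(-2/9 + 0) = 21*(-2/9) = -14/3 ≈ -4.6667)
(w + x(R(5)))*u(8, -4) = (-14/3 - 2)*(-4 + 8) = -20/3*4 = -80/3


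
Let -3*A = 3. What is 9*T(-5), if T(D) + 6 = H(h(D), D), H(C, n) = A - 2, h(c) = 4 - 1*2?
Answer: -81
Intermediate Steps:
A = -1 (A = -⅓*3 = -1)
h(c) = 2 (h(c) = 4 - 2 = 2)
H(C, n) = -3 (H(C, n) = -1 - 2 = -3)
T(D) = -9 (T(D) = -6 - 3 = -9)
9*T(-5) = 9*(-9) = -81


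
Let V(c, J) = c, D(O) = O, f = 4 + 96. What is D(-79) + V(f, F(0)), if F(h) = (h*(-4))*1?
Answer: 21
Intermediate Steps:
f = 100
F(h) = -4*h (F(h) = -4*h*1 = -4*h)
D(-79) + V(f, F(0)) = -79 + 100 = 21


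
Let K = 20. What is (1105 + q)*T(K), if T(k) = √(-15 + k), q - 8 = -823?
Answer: 290*√5 ≈ 648.46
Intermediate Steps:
q = -815 (q = 8 - 823 = -815)
(1105 + q)*T(K) = (1105 - 815)*√(-15 + 20) = 290*√5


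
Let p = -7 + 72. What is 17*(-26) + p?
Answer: -377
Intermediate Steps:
p = 65
17*(-26) + p = 17*(-26) + 65 = -442 + 65 = -377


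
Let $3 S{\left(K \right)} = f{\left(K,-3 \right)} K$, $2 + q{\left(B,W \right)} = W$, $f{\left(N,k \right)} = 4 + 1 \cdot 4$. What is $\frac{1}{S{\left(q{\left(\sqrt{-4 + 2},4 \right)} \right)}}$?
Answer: $\frac{3}{16} \approx 0.1875$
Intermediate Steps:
$f{\left(N,k \right)} = 8$ ($f{\left(N,k \right)} = 4 + 4 = 8$)
$q{\left(B,W \right)} = -2 + W$
$S{\left(K \right)} = \frac{8 K}{3}$
$\frac{1}{S{\left(q{\left(\sqrt{-4 + 2},4 \right)} \right)}} = \frac{1}{\frac{8}{3} \left(-2 + 4\right)} = \frac{1}{\frac{8}{3} \cdot 2} = \frac{1}{\frac{16}{3}} = \frac{3}{16}$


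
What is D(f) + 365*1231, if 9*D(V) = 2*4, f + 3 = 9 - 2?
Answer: 4043843/9 ≈ 4.4932e+5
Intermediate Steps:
f = 4 (f = -3 + (9 - 2) = -3 + 7 = 4)
D(V) = 8/9 (D(V) = (2*4)/9 = (1/9)*8 = 8/9)
D(f) + 365*1231 = 8/9 + 365*1231 = 8/9 + 449315 = 4043843/9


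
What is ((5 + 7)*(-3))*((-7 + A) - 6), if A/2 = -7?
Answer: 972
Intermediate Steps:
A = -14 (A = 2*(-7) = -14)
((5 + 7)*(-3))*((-7 + A) - 6) = ((5 + 7)*(-3))*((-7 - 14) - 6) = (12*(-3))*(-21 - 6) = -36*(-27) = 972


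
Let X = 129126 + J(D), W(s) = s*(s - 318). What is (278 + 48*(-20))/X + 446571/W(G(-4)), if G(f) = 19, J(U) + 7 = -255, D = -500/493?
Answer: -28775399893/366038192 ≈ -78.613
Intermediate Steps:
D = -500/493 (D = -500*1/493 = -500/493 ≈ -1.0142)
J(U) = -262 (J(U) = -7 - 255 = -262)
W(s) = s*(-318 + s)
X = 128864 (X = 129126 - 262 = 128864)
(278 + 48*(-20))/X + 446571/W(G(-4)) = (278 + 48*(-20))/128864 + 446571/((19*(-318 + 19))) = (278 - 960)*(1/128864) + 446571/((19*(-299))) = -682*1/128864 + 446571/(-5681) = -341/64432 + 446571*(-1/5681) = -341/64432 - 446571/5681 = -28775399893/366038192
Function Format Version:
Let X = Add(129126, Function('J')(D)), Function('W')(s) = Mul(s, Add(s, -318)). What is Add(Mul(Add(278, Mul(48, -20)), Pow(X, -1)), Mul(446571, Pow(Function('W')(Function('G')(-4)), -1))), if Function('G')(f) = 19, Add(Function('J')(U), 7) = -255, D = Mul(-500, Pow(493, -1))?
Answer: Rational(-28775399893, 366038192) ≈ -78.613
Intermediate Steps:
D = Rational(-500, 493) (D = Mul(-500, Rational(1, 493)) = Rational(-500, 493) ≈ -1.0142)
Function('J')(U) = -262 (Function('J')(U) = Add(-7, -255) = -262)
Function('W')(s) = Mul(s, Add(-318, s))
X = 128864 (X = Add(129126, -262) = 128864)
Add(Mul(Add(278, Mul(48, -20)), Pow(X, -1)), Mul(446571, Pow(Function('W')(Function('G')(-4)), -1))) = Add(Mul(Add(278, Mul(48, -20)), Pow(128864, -1)), Mul(446571, Pow(Mul(19, Add(-318, 19)), -1))) = Add(Mul(Add(278, -960), Rational(1, 128864)), Mul(446571, Pow(Mul(19, -299), -1))) = Add(Mul(-682, Rational(1, 128864)), Mul(446571, Pow(-5681, -1))) = Add(Rational(-341, 64432), Mul(446571, Rational(-1, 5681))) = Add(Rational(-341, 64432), Rational(-446571, 5681)) = Rational(-28775399893, 366038192)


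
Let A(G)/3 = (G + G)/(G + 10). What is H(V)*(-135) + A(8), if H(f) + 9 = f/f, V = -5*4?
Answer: 3248/3 ≈ 1082.7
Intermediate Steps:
V = -20
A(G) = 6*G/(10 + G) (A(G) = 3*((G + G)/(G + 10)) = 3*((2*G)/(10 + G)) = 3*(2*G/(10 + G)) = 6*G/(10 + G))
H(f) = -8 (H(f) = -9 + f/f = -9 + 1 = -8)
H(V)*(-135) + A(8) = -8*(-135) + 6*8/(10 + 8) = 1080 + 6*8/18 = 1080 + 6*8*(1/18) = 1080 + 8/3 = 3248/3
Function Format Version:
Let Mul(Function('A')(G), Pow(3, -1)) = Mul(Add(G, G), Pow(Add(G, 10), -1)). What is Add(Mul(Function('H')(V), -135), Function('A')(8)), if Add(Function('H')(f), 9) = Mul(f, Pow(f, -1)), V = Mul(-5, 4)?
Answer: Rational(3248, 3) ≈ 1082.7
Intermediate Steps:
V = -20
Function('A')(G) = Mul(6, G, Pow(Add(10, G), -1)) (Function('A')(G) = Mul(3, Mul(Add(G, G), Pow(Add(G, 10), -1))) = Mul(3, Mul(Mul(2, G), Pow(Add(10, G), -1))) = Mul(3, Mul(2, G, Pow(Add(10, G), -1))) = Mul(6, G, Pow(Add(10, G), -1)))
Function('H')(f) = -8 (Function('H')(f) = Add(-9, Mul(f, Pow(f, -1))) = Add(-9, 1) = -8)
Add(Mul(Function('H')(V), -135), Function('A')(8)) = Add(Mul(-8, -135), Mul(6, 8, Pow(Add(10, 8), -1))) = Add(1080, Mul(6, 8, Pow(18, -1))) = Add(1080, Mul(6, 8, Rational(1, 18))) = Add(1080, Rational(8, 3)) = Rational(3248, 3)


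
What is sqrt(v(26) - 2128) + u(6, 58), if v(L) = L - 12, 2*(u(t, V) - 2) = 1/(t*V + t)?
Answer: 1417/708 + I*sqrt(2114) ≈ 2.0014 + 45.978*I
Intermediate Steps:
u(t, V) = 2 + 1/(2*(t + V*t)) (u(t, V) = 2 + 1/(2*(t*V + t)) = 2 + 1/(2*(V*t + t)) = 2 + 1/(2*(t + V*t)))
v(L) = -12 + L
sqrt(v(26) - 2128) + u(6, 58) = sqrt((-12 + 26) - 2128) + (1/2)*(1 + 4*6 + 4*58*6)/(6*(1 + 58)) = sqrt(14 - 2128) + (1/2)*(1/6)*(1 + 24 + 1392)/59 = sqrt(-2114) + (1/2)*(1/6)*(1/59)*1417 = I*sqrt(2114) + 1417/708 = 1417/708 + I*sqrt(2114)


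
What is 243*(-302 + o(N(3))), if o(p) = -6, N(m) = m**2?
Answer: -74844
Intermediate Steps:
243*(-302 + o(N(3))) = 243*(-302 - 6) = 243*(-308) = -74844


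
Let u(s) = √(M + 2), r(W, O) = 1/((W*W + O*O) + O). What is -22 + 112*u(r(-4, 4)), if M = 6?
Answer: -22 + 224*√2 ≈ 294.78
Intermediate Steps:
r(W, O) = 1/(O + O² + W²) (r(W, O) = 1/((W² + O²) + O) = 1/((O² + W²) + O) = 1/(O + O² + W²))
u(s) = 2*√2 (u(s) = √(6 + 2) = √8 = 2*√2)
-22 + 112*u(r(-4, 4)) = -22 + 112*(2*√2) = -22 + 224*√2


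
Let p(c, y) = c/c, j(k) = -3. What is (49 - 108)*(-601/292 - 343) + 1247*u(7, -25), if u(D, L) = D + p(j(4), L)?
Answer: 8857655/292 ≈ 30334.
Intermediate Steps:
p(c, y) = 1
u(D, L) = 1 + D (u(D, L) = D + 1 = 1 + D)
(49 - 108)*(-601/292 - 343) + 1247*u(7, -25) = (49 - 108)*(-601/292 - 343) + 1247*(1 + 7) = -59*(-601*1/292 - 343) + 1247*8 = -59*(-601/292 - 343) + 9976 = -59*(-100757/292) + 9976 = 5944663/292 + 9976 = 8857655/292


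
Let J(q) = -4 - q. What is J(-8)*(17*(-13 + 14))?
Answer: 68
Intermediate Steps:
J(-8)*(17*(-13 + 14)) = (-4 - 1*(-8))*(17*(-13 + 14)) = (-4 + 8)*(17*1) = 4*17 = 68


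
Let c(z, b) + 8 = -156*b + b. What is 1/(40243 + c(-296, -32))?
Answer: 1/45195 ≈ 2.2126e-5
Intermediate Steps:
c(z, b) = -8 - 155*b (c(z, b) = -8 + (-156*b + b) = -8 - 155*b)
1/(40243 + c(-296, -32)) = 1/(40243 + (-8 - 155*(-32))) = 1/(40243 + (-8 + 4960)) = 1/(40243 + 4952) = 1/45195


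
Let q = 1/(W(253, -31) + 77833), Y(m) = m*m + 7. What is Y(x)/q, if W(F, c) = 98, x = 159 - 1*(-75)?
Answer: 4267735353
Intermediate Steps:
x = 234 (x = 159 + 75 = 234)
Y(m) = 7 + m² (Y(m) = m² + 7 = 7 + m²)
q = 1/77931 (q = 1/(98 + 77833) = 1/77931 ≈ 1.2832e-5)
Y(x)/q = (7 + 234²)/(1/77931) = (7 + 54756)*77931 = 54763*77931 = 4267735353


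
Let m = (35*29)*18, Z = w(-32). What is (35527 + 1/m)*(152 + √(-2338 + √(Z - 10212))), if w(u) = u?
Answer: 49329950116/9135 + 649078291*√(-2338 + 2*I*√2561)/18270 ≈ 5.4373e+6 + 1.7182e+6*I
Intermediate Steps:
Z = -32
m = 18270 (m = 1015*18 = 18270)
(35527 + 1/m)*(152 + √(-2338 + √(Z - 10212))) = (35527 + 1/18270)*(152 + √(-2338 + √(-32 - 10212))) = (35527 + 1/18270)*(152 + √(-2338 + √(-10244))) = 649078291*(152 + √(-2338 + 2*I*√2561))/18270 = 49329950116/9135 + 649078291*√(-2338 + 2*I*√2561)/18270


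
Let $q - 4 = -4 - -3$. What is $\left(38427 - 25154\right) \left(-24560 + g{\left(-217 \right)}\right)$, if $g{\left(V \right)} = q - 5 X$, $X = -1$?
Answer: $-325878696$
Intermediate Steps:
$q = 3$ ($q = 4 - 1 = 3$)
$g{\left(V \right)} = 8$ ($g{\left(V \right)} = 3 - -5 = 3 + 5 = 8$)
$\left(38427 - 25154\right) \left(-24560 + g{\left(-217 \right)}\right) = \left(38427 - 25154\right) \left(-24560 + 8\right) = 13273 \left(-24552\right) = -325878696$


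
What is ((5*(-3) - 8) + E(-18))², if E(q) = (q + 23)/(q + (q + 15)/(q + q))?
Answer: 1002001/1849 ≈ 541.92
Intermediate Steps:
E(q) = (23 + q)/(q + (15 + q)/(2*q)) (E(q) = (23 + q)/(q + (15 + q)/((2*q))) = (23 + q)/(q + (15 + q)*(1/(2*q))) = (23 + q)/(q + (15 + q)/(2*q)))
((5*(-3) - 8) + E(-18))² = ((5*(-3) - 8) + 2*(-18)*(23 - 18)/(15 - 18 + 2*(-18)²))² = ((-15 - 8) + 2*(-18)*5/(15 - 18 + 2*324))² = (-23 + 2*(-18)*5/(15 - 18 + 648))² = (-23 + 2*(-18)*5/645)² = (-23 + 2*(-18)*(1/645)*5)² = (-23 - 12/43)² = (-1001/43)² = 1002001/1849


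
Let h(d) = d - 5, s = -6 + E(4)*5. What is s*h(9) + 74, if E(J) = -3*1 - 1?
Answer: -30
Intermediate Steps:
E(J) = -4 (E(J) = -3 - 1 = -4)
s = -26 (s = -6 - 4*5 = -6 - 20 = -26)
h(d) = -5 + d
s*h(9) + 74 = -26*(-5 + 9) + 74 = -26*4 + 74 = -104 + 74 = -30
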